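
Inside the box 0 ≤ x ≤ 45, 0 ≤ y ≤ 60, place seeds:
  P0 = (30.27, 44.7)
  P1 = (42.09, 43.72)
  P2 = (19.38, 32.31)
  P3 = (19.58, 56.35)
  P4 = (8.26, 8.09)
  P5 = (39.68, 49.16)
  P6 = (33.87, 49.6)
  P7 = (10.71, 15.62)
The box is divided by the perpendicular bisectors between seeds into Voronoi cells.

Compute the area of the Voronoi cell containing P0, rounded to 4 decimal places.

Area of P0's cell: 196.7383

1. box [0,45]×[0,60]: [(0, 0) (45, 0) (45, 60) (0, 60)]
2. ⊥bis P0·P1 via (36.18,44.21): [(0, 0) (32.5145, 0) (37.4892, 60) (0, 60)]  |A|=2100.1107
3. ⊥bis P0·P2 via (24.825,38.505): [(34.9679, 29.5901) (37.4892, 60) (0.3693, 60)]  |A|=564.4064
4. ⊥bis P0·P3 via (24.925,50.525): [(18.1854, 44.3408) (34.9679, 29.5901) (37.4892, 60) (35.2509, 60)]  |A|=291.2966
5. ⊥bis P0·P4 via (19.265,26.395): [(18.1854, 44.3408) (34.9679, 29.5901) (37.4892, 60) (35.2509, 60)]  |A|=291.2966
6. ⊥bis P0·P5 via (34.975,46.93): [(30.7415, 55.8622) (18.1854, 44.3408) (34.9679, 29.5901) (36.1925, 44.3612)]  |A|=236.5855
7. ⊥bis P0·P6 via (32.07,47.15): [(26.0594, 51.5659) (18.1854, 44.3408) (34.9679, 29.5901) (36.1738, 44.135)]  |A|=196.7383
8. ⊥bis P0·P7 via (20.49,30.16): [(26.0594, 51.5659) (18.1854, 44.3408) (34.9679, 29.5901) (36.1738, 44.135)]  |A|=196.7383
9. canonical 4-gon: [(26.0594, 51.5659) (18.1854, 44.3408) (34.9679, 29.5901) (36.1738, 44.135)]
10. shoelace: 196.7383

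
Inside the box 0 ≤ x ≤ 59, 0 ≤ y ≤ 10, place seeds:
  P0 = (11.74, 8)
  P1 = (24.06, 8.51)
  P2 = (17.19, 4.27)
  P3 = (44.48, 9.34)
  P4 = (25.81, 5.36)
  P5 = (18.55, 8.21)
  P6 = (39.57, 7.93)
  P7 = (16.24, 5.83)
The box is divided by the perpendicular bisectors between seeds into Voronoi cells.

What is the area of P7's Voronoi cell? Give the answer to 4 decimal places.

Area of P7's cell: 17.5514

1. box [0,59]×[0,10]: [(0, 0) (59, 0) (59, 10) (0, 10)]
2. ⊥bis P7·P0 via (13.99,6.915): [(10.6554, 0) (59, 0) (59, 10) (15.4777, 10)]  |A|=459.3346
3. ⊥bis P7·P1 via (20.15,7.17): [(10.6554, 0) (22.6072, 0) (19.1801, 10) (15.4777, 10)]  |A|=78.2714
4. ⊥bis P7·P2 via (16.715,5.05): [(11.5838, 1.9253) (20.158, 7.1467) (19.1801, 10) (15.4777, 10)]  |A|=29.7335
5. ⊥bis P7·P3 via (30.36,7.585): [(11.5838, 1.9253) (20.158, 7.1467) (19.1801, 10) (15.4777, 10)]  |A|=29.7335
6. ⊥bis P7·P4 via (21.025,5.595): [(11.5838, 1.9253) (20.158, 7.1467) (19.1801, 10) (15.4777, 10)]  |A|=29.7335
7. ⊥bis P7·P5 via (17.395,7.02): [(15.1101, 9.2377) (11.5838, 1.9253) (18.38, 6.064)]  |A|=17.5514
8. ⊥bis P7·P6 via (27.905,6.88): [(15.1101, 9.2377) (11.5838, 1.9253) (18.38, 6.064)]  |A|=17.5514
9. canonical 3-gon: [(15.1101, 9.2377) (11.5838, 1.9253) (18.38, 6.064)]
10. shoelace: 17.5514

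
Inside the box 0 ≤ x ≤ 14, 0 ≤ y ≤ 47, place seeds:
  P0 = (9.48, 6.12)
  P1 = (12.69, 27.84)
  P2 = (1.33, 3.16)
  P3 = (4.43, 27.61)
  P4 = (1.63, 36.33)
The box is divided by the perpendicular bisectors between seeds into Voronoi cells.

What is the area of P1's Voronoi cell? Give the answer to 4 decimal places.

Area of P1's cell: 110.5352

1. box [0,14]×[0,47]: [(0, 0) (14, 0) (14, 47) (0, 47)]
2. ⊥bis P1·P0 via (11.085,16.98): [(0, 18.6183) (14, 16.5492) (14, 47) (0, 47)]  |A|=411.8279
3. ⊥bis P1·P2 via (7.01,15.5): [(0, 18.7266) (0.3469, 18.567) (14, 16.5492) (14, 47) (0, 47)]  |A|=411.8091
4. ⊥bis P1·P3 via (8.56,27.725): [(8.85, 17.3103) (14, 16.5492) (14, 47) (8.0233, 47)]  |A|=167.1342
5. ⊥bis P1·P4 via (7.16,32.085): [(8.3938, 33.6923) (8.85, 17.3103) (14, 16.5492) (14, 40.9955)]  |A|=110.5352
6. canonical 4-gon: [(8.3938, 33.6923) (8.85, 17.3103) (14, 16.5492) (14, 40.9955)]
7. shoelace: 110.5352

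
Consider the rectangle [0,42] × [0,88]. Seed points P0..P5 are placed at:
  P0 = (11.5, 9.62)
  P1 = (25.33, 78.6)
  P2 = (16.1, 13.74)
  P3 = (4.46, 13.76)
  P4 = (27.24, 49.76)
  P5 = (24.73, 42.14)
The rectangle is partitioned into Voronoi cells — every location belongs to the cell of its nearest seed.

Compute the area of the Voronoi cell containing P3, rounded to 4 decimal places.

1. box [0,42]×[0,88]: [(0, 0) (42, 0) (42, 88) (0, 88)]
2. ⊥bis P3·P0 via (7.98,11.69): [(0, 0) (1.1055, 0) (42, 69.5404) (42, 88) (0, 88)]  |A|=2274.0888
3. ⊥bis P3·P1 via (14.895,46.18): [(0, 50.9742) (0, 0) (1.1055, 0) (26.135, 42.5622)]  |A|=689.6308
4. ⊥bis P3·P2 via (10.28,13.75): [(10.3382, 47.6467) (0, 50.9742) (0, 0) (1.1055, 0) (10.2832, 15.6065)]  |A|=436.4263
5. ⊥bis P3·P4 via (15.85,31.76): [(10.317, 35.2612) (0, 41.7895) (0, 0) (1.1055, 0) (10.2832, 15.6065)]  |A|=324.9896
6. ⊥bis P3·P5 via (14.595,27.95): [(10.3097, 31.0107) (0, 38.3743) (0, 0) (1.1055, 0) (10.2832, 15.6065)]  |A|=285.4348
7. canonical 5-gon: [(10.3097, 31.0107) (0, 38.3743) (0, 0) (1.1055, 0) (10.2832, 15.6065)]
8. shoelace: 285.4348

Area of P3's cell: 285.4348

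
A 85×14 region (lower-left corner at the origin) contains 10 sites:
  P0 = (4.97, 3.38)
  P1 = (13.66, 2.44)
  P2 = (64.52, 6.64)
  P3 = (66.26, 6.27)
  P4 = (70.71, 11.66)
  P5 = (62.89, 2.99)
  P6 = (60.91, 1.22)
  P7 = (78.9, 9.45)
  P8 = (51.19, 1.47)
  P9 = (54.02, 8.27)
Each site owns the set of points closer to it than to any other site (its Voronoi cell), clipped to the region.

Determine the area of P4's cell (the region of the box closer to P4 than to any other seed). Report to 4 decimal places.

Area of P4's cell: 58.0542

1. box [0,85]×[0,14]: [(0, 0) (85, 0) (85, 14) (0, 14)]
2. ⊥bis P4·P0 via (37.84,7.52): [(38.7871, 0) (85, 0) (85, 14) (37.0238, 14)]  |A|=659.3231
3. ⊥bis P4·P1 via (42.185,7.05): [(43.3244, 0) (85, 0) (85, 14) (41.0618, 14)]  |A|=599.2969
4. ⊥bis P4·P2 via (67.615,9.15): [(75.0355, 0) (85, 0) (85, 14) (63.6817, 14)]  |A|=218.9793
5. ⊥bis P4·P3 via (68.485,8.965): [(66.3062, 10.7638) (79.3437, 0) (85, 0) (85, 14) (63.6817, 14)]  |A|=195.793
6. ⊥bis P4·P5 via (66.8,7.325): [(66.3062, 10.7638) (79.3437, 0) (85, 0) (85, 14) (63.6817, 14)]  |A|=195.793
7. ⊥bis P4·P6 via (65.81,6.44): [(66.3062, 10.7638) (79.3437, 0) (85, 0) (85, 14) (63.6817, 14)]  |A|=195.793
8. ⊥bis P4·P7 via (74.805,10.555): [(66.3062, 10.7638) (73.3027, 4.9875) (75.7346, 14) (63.6817, 14)]  |A|=58.0542
9. ⊥bis P4·P8 via (60.95,6.565): [(66.3062, 10.7638) (73.3027, 4.9875) (75.7346, 14) (63.6817, 14)]  |A|=58.0542
10. ⊥bis P4·P9 via (62.365,9.965): [(66.3062, 10.7638) (73.3027, 4.9875) (75.7346, 14) (63.6817, 14)]  |A|=58.0542
11. canonical 4-gon: [(66.3062, 10.7638) (73.3027, 4.9875) (75.7346, 14) (63.6817, 14)]
12. shoelace: 58.0542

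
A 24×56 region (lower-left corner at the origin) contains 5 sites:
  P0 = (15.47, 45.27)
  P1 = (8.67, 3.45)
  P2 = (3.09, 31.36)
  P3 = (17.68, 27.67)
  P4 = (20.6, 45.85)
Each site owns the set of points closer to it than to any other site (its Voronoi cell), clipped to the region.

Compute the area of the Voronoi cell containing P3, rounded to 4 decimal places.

1. box [0,24]×[0,56]: [(0, 0) (24, 0) (24, 56) (0, 56)]
2. ⊥bis P3·P0 via (16.575,36.47): [(0, 34.3887) (0, 0) (24, 0) (24, 37.4023)]  |A|=861.4926
3. ⊥bis P3·P1 via (13.175,15.56): [(0, 34.3887) (0, 20.4612) (24, 11.533) (24, 37.4023)]  |A|=477.562
4. ⊥bis P3·P2 via (10.385,29.515): [(11.9987, 35.8954) (7.399, 17.7087) (24, 11.533) (24, 37.4023)]  |A|=320.394
5. ⊥bis P3·P4 via (19.14,36.76): [(19.0279, 36.778) (11.9987, 35.8954) (7.399, 17.7087) (24, 11.533) (24, 35.9794)]  |A|=316.8565
6. canonical 5-gon: [(19.0279, 36.778) (11.9987, 35.8954) (7.399, 17.7087) (24, 11.533) (24, 35.9794)]
7. shoelace: 316.8565

Area of P3's cell: 316.8565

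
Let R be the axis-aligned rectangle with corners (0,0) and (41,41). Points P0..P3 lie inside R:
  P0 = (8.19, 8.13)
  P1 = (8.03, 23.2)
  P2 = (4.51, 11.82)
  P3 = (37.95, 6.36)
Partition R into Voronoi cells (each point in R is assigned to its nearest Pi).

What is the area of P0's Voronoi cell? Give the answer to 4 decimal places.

1. box [0,41]×[0,41]: [(0, 0) (41, 0) (41, 41) (0, 41)]
2. ⊥bis P0·P1 via (8.11,15.665): [(0, 15.5789) (0, 0) (41, 0) (41, 16.0142)]  |A|=647.6584
3. ⊥bis P0·P2 via (6.35,9.975): [(12.0979, 15.7073) (0, 3.6422) (0, 0) (41, 0) (41, 16.0142)]  |A|=575.4539
4. ⊥bis P0·P3 via (23.07,7.245): [(23.5806, 15.8293) (12.0979, 15.7073) (0, 3.6422) (0, 0) (22.6391, 0)]  |A|=290.655
5. canonical 5-gon: [(23.5806, 15.8293) (12.0979, 15.7073) (0, 3.6422) (0, 0) (22.6391, 0)]
6. shoelace: 290.655

Area of P0's cell: 290.6550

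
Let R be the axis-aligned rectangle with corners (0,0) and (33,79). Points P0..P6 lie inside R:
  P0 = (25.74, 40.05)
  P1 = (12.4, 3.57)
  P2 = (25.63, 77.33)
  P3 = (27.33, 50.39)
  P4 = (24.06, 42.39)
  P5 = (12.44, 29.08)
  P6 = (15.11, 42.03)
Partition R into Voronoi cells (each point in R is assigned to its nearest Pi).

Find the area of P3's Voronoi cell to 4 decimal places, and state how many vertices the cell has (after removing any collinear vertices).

Area of P3's cell: 308.1814 (5 vertices)

1. box [0,33]×[0,79]: [(0, 0) (33, 0) (33, 79) (0, 79)]
2. ⊥bis P3·P0 via (26.535,45.22): [(0, 49.3003) (33, 44.2259) (33, 79) (0, 79)]  |A|=1063.8177
3. ⊥bis P3·P1 via (19.865,26.98): [(0, 49.3003) (33, 44.2259) (33, 79) (0, 79)]  |A|=1063.8177
4. ⊥bis P3·P2 via (26.48,63.86): [(0, 62.189) (0, 49.3003) (33, 44.2259) (33, 64.2714)]  |A|=543.4153
5. ⊥bis P3·P4 via (25.695,46.39): [(0, 62.189) (0, 56.8928) (29.777, 44.7215) (33, 44.2259) (33, 64.2714)]  |A|=430.3742
6. ⊥bis P3·P5 via (19.885,39.735): [(0, 62.189) (0, 56.8928) (29.777, 44.7215) (33, 44.2259) (33, 64.2714)]  |A|=430.3742
7. ⊥bis P3·P6 via (21.22,46.21): [(9.8626, 62.8114) (19.3119, 48.9991) (29.777, 44.7215) (33, 44.2259) (33, 64.2714)]  |A|=308.1814
8. canonical 5-gon: [(9.8626, 62.8114) (19.3119, 48.9991) (29.777, 44.7215) (33, 44.2259) (33, 64.2714)]
9. shoelace: 308.1814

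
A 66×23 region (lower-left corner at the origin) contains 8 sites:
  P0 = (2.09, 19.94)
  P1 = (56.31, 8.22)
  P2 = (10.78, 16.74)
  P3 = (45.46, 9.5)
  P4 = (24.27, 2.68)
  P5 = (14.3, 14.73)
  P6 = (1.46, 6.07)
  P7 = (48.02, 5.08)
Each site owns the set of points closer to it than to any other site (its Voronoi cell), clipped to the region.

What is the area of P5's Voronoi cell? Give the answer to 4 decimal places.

1. box [0,66]×[0,23]: [(0, 0) (66, 0) (66, 23) (0, 23)]
2. ⊥bis P5·P0 via (8.195,17.335): [(0.7982, 0) (66, 0) (66, 23) (10.6123, 23)]  |A|=1386.7802
3. ⊥bis P5·P1 via (35.305,11.475): [(0.7982, 0) (33.5268, 0) (37.0909, 23) (10.6123, 23)]  |A|=680.8843
4. ⊥bis P5·P2 via (12.54,15.735): [(3.555, 0) (33.5268, 0) (37.0909, 23) (16.6885, 23)]  |A|=579.3046
5. ⊥bis P5·P3 via (29.88,12.115): [(3.555, 0) (27.8466, 0) (31.707, 23) (16.6885, 23)]  |A|=452.0663
6. ⊥bis P5·P4 via (19.285,8.705): [(3.555, 0) (8.7639, 0) (30.924, 18.3349) (31.707, 23) (16.6885, 23)]  |A|=277.1267
7. ⊥bis P5·P6 via (7.88,10.4): [(8.7538, 9.1044) (12.6986, 3.2555) (30.924, 18.3349) (31.707, 23) (16.6885, 23)]  |A|=235.4863
8. ⊥bis P5·P7 via (31.16,9.905): [(8.7538, 9.1044) (12.6986, 3.2555) (30.924, 18.3349) (31.707, 23) (16.6885, 23)]  |A|=235.4863
9. canonical 5-gon: [(8.7538, 9.1044) (12.6986, 3.2555) (30.924, 18.3349) (31.707, 23) (16.6885, 23)]
10. shoelace: 235.4863

Area of P5's cell: 235.4863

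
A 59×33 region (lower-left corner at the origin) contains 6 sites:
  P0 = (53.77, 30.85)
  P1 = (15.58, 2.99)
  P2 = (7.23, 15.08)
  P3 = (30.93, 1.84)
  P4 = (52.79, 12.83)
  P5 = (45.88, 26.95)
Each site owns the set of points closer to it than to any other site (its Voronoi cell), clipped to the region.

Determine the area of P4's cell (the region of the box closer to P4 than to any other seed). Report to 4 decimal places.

1. box [0,59]×[0,33]: [(0, 0) (59, 0) (59, 33) (0, 33)]
2. ⊥bis P4·P0 via (53.28,21.84): [(0, 24.7376) (0, 0) (59, 0) (59, 21.5289)]  |A|=1364.8619
3. ⊥bis P4·P1 via (34.185,7.91): [(30.1689, 23.0969) (36.2768, 0) (59, 0) (59, 21.5289)]  |A|=572.7691
4. ⊥bis P4·P2 via (30.01,13.955): [(30.4607, 23.081) (30.4154, 22.1646) (36.2768, 0) (59, 0) (59, 21.5289)]  |A|=572.6351
5. ⊥bis P4·P3 via (41.86,7.335): [(34.0417, 22.8863) (45.5476, 0) (59, 0) (59, 21.5289)]  |A|=422.6
6. ⊥bis P4·P5 via (49.335,19.89): [(53.3157, 21.8381) (38.2703, 14.4752) (45.5476, 0) (59, 0) (59, 21.5289)]  |A|=343.7588
7. canonical 5-gon: [(53.3157, 21.8381) (38.2703, 14.4752) (45.5476, 0) (59, 0) (59, 21.5289)]
8. shoelace: 343.7588

Area of P4's cell: 343.7588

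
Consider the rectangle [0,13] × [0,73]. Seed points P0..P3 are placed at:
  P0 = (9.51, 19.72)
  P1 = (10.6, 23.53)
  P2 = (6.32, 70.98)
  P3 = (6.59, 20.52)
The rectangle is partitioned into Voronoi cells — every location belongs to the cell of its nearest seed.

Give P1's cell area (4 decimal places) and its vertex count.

1. box [0,13]×[0,73]: [(0, 0) (13, 0) (13, 73) (0, 73)]
2. ⊥bis P1·P0 via (10.055,21.625): [(0, 24.5016) (13, 20.7825) (13, 73) (0, 73)]  |A|=654.6534
3. ⊥bis P1·P2 via (8.46,47.255): [(0, 46.4919) (0, 24.5016) (13, 20.7825) (13, 47.6645)]  |A|=317.6701
4. ⊥bis P1·P3 via (8.595,22.025): [(0, 46.4919) (0, 33.4755) (8.5781, 22.0475) (13, 20.7825) (13, 47.6645)]  |A|=279.1808
5. canonical 5-gon: [(0, 46.4919) (0, 33.4755) (8.5781, 22.0475) (13, 20.7825) (13, 47.6645)]
6. shoelace: 279.1808

Area of P1's cell: 279.1808 (5 vertices)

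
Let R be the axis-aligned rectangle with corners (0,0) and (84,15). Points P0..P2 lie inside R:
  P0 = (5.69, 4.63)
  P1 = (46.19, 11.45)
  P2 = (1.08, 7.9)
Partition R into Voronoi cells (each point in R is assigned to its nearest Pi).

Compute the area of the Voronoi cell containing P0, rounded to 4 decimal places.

Area of P0's cell: 325.7583

1. box [0,84]×[0,15]: [(0, 0) (84, 0) (84, 15) (0, 15)]
2. ⊥bis P0·P1 via (25.94,8.04): [(0, 0) (27.2939, 0) (24.768, 15) (0, 15)]  |A|=390.464
3. ⊥bis P0·P2 via (3.385,6.265): [(0, 1.4929) (0, 0) (27.2939, 0) (24.768, 15) (9.581, 15)]  |A|=325.7583
4. canonical 5-gon: [(0, 1.4929) (0, 0) (27.2939, 0) (24.768, 15) (9.581, 15)]
5. shoelace: 325.7583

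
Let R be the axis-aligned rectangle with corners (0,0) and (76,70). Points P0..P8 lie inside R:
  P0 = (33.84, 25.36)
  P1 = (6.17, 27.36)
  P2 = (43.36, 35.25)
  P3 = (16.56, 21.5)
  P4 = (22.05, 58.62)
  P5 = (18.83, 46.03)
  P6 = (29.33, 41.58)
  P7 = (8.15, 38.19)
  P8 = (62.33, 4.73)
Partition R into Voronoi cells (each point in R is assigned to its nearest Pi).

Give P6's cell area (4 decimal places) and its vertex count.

Area of P6's cell: 322.4807 (6 vertices)

1. box [0,76]×[0,70]: [(0, 0) (76, 0) (76, 70) (0, 70)]
2. ⊥bis P6·P0 via (31.585,33.47): [(0, 24.6877) (76, 45.8197) (76, 70) (0, 70)]  |A|=2640.7186
3. ⊥bis P6·P1 via (17.75,34.47): [(0, 63.3793) (20.2919, 30.3299) (76, 45.8197) (76, 70) (0, 70)]  |A|=2248.1552
4. ⊥bis P6·P2 via (36.345,38.415): [(0, 63.3793) (20.2919, 30.3299) (34.4767, 34.274) (50.5954, 70) (0, 70)]  |A|=1292.3297
5. ⊥bis P6·P3 via (22.945,31.54): [(0, 63.3793) (17.3735, 35.0832) (23.4618, 31.2113) (34.4767, 34.274) (50.5954, 70) (0, 70)]  |A|=1283.5099
6. ⊥bis P6·P4 via (25.69,50.1): [(11.7975, 44.1647) (17.3735, 35.0832) (23.4618, 31.2113) (34.4767, 34.274) (45.4201, 58.5293)]  |A|=435.216
7. ⊥bis P6·P5 via (24.08,43.805): [(26.9818, 50.6519) (19.7446, 33.5753) (23.4618, 31.2113) (34.4767, 34.274) (45.4201, 58.5293)]  |A|=322.4808
8. ⊥bis P6·P7 via (18.74,39.885): [(26.9818, 50.6519) (19.7484, 33.5845) (19.7505, 33.5716) (23.4618, 31.2113) (34.4767, 34.274) (45.4201, 58.5293)]  |A|=322.4807
9. ⊥bis P6·P8 via (45.83,23.155): [(26.9818, 50.6519) (19.7484, 33.5845) (19.7505, 33.5716) (23.4618, 31.2113) (34.4767, 34.274) (45.4201, 58.5293)]  |A|=322.4807
10. canonical 6-gon: [(26.9818, 50.6519) (19.7484, 33.5845) (19.7505, 33.5716) (23.4618, 31.2113) (34.4767, 34.274) (45.4201, 58.5293)]
11. shoelace: 322.4807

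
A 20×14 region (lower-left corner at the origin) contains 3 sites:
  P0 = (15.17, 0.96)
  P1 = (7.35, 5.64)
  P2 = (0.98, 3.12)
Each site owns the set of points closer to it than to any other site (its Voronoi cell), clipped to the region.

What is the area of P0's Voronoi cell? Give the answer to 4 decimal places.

Area of P0's cell: 91.3595

1. box [0,20]×[0,14]: [(0, 0) (20, 0) (20, 14) (0, 14)]
2. ⊥bis P0·P1 via (11.26,3.3): [(9.2851, 0) (20, 0) (20, 14) (17.6636, 14)]  |A|=91.3595
3. ⊥bis P0·P2 via (8.075,2.04): [(9.2851, 0) (20, 0) (20, 14) (17.6636, 14)]  |A|=91.3595
4. canonical 4-gon: [(9.2851, 0) (20, 0) (20, 14) (17.6636, 14)]
5. shoelace: 91.3595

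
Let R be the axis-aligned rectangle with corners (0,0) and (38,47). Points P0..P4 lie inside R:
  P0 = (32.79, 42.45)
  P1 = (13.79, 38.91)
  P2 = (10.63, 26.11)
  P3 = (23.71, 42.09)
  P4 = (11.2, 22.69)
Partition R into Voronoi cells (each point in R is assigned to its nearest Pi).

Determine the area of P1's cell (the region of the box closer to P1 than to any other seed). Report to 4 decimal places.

1. box [0,38]×[0,47]: [(0, 0) (38, 0) (38, 47) (0, 47)]
2. ⊥bis P1·P0 via (23.29,40.68): [(0, 0) (30.8693, 0) (22.1125, 47) (0, 47)]  |A|=1245.0725
3. ⊥bis P1·P2 via (12.21,32.51): [(0, 35.5243) (25.4198, 29.2488) (22.1125, 47) (0, 47)]  |A|=342.1157
4. ⊥bis P1·P3 via (18.75,40.5): [(0, 35.5243) (22.0935, 30.07) (16.6663, 47) (0, 47)]  |A|=267.849
5. ⊥bis P1·P4 via (12.495,30.8): [(0, 35.5243) (22.0935, 30.07) (16.6663, 47) (0, 47)]  |A|=267.849
6. canonical 4-gon: [(0, 35.5243) (22.0935, 30.07) (16.6663, 47) (0, 47)]
7. shoelace: 267.849

Area of P1's cell: 267.8490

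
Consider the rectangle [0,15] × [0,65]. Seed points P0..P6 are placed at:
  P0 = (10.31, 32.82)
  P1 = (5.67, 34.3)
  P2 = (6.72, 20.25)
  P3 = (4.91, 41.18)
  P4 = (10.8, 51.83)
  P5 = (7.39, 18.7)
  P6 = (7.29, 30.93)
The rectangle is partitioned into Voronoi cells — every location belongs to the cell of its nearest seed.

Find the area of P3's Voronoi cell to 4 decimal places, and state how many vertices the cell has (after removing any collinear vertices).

Area of P3's cell: 122.5722 (5 vertices)

1. box [0,15]×[0,65]: [(0, 0) (15, 0) (15, 65) (0, 65)]
2. ⊥bis P3·P0 via (7.61,37): [(0, 32.0844) (15, 41.7734) (15, 65) (0, 65)]  |A|=421.0658
3. ⊥bis P3·P1 via (5.29,37.74): [(0, 37.1556) (9.4706, 38.2018) (15, 41.7734) (15, 65) (0, 65)]  |A|=397.0522
4. ⊥bis P3·P2 via (5.815,30.715): [(0, 37.1556) (9.4706, 38.2018) (15, 41.7734) (15, 65) (0, 65)]  |A|=397.0522
5. ⊥bis P3·P4 via (7.855,46.505): [(0, 50.8492) (0, 37.1556) (9.4706, 38.2018) (15, 41.7734) (15, 42.5534)]  |A|=122.5722
6. ⊥bis P3·P5 via (6.15,29.94): [(0, 50.8492) (0, 37.1556) (9.4706, 38.2018) (15, 41.7734) (15, 42.5534)]  |A|=122.5722
7. ⊥bis P3·P6 via (6.1,36.055): [(0, 50.8492) (0, 37.1556) (9.4706, 38.2018) (15, 41.7734) (15, 42.5534)]  |A|=122.5722
8. canonical 5-gon: [(0, 50.8492) (0, 37.1556) (9.4706, 38.2018) (15, 41.7734) (15, 42.5534)]
9. shoelace: 122.5722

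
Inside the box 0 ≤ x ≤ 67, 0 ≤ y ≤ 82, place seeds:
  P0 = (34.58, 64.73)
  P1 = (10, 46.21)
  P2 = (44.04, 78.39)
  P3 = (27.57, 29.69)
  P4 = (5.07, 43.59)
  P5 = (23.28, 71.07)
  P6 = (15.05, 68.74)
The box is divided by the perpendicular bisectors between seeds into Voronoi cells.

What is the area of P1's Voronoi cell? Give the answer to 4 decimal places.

Area of P1's cell: 376.1213

1. box [0,67]×[0,82]: [(0, 0) (67, 0) (67, 82) (0, 82)]
2. ⊥bis P1·P0 via (22.29,55.47): [(0, 0) (64.0843, 0) (2.3008, 82) (0, 82)]  |A|=2721.7882
3. ⊥bis P1·P2 via (27.02,62.3): [(0, 0) (64.0843, 0) (2.3008, 82) (0, 82)]  |A|=2721.7882
4. ⊥bis P1·P3 via (18.785,37.95): [(0, 17.971) (28.0589, 47.8134) (2.3008, 82) (0, 82)]  |A|=937.6199
5. ⊥bis P1·P4 via (7.535,44.9): [(0, 59.0785) (13.9572, 32.8154) (28.0589, 47.8134) (2.3008, 82) (0, 82)]  |A|=650.7468
6. ⊥bis P1·P5 via (16.64,58.64): [(0, 67.5289) (0, 59.0785) (13.9572, 32.8154) (28.0589, 47.8134) (22.0986, 55.7241)]  |A|=460.6248
7. ⊥bis P1·P6 via (12.525,57.475): [(0, 60.2824) (0, 59.0785) (13.9572, 32.8154) (28.0589, 47.8134) (22.4566, 55.2489)]  |A|=376.1213
8. canonical 5-gon: [(0, 60.2824) (0, 59.0785) (13.9572, 32.8154) (28.0589, 47.8134) (22.4566, 55.2489)]
9. shoelace: 376.1213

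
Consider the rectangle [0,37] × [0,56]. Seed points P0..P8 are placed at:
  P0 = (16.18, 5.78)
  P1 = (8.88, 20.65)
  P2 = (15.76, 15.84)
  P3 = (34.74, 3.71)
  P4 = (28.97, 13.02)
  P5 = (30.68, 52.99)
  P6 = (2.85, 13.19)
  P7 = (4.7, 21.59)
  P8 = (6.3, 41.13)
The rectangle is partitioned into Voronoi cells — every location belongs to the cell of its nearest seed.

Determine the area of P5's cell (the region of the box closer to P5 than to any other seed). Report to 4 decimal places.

Area of P5's cell: 397.4090

1. box [0,37]×[0,56]: [(0, 0) (37, 0) (37, 56) (0, 56)]
2. ⊥bis P5·P0 via (23.43,29.385): [(0, 36.5813) (37, 25.2171) (37, 56) (0, 56)]  |A|=928.7299
3. ⊥bis P5·P1 via (19.78,36.82): [(0, 50.1535) (36.9866, 25.2213) (37, 25.2171) (37, 56) (0, 56)]  |A|=677.7352
4. ⊥bis P5·P2 via (23.22,34.415): [(0, 50.1535) (23.5361, 34.288) (37, 28.8807) (37, 56) (0, 56)]  |A|=653.0389
5. ⊥bis P5·P3 via (32.71,28.35): [(0, 50.1535) (23.5361, 34.288) (37, 28.8807) (37, 56) (0, 56)]  |A|=653.0389
6. ⊥bis P5·P4 via (29.825,33.005): [(0, 50.1535) (23.5361, 34.288) (26.3619, 33.1532) (37, 32.698) (37, 56) (0, 56)]  |A|=632.7345
7. ⊥bis P5·P6 via (16.765,33.09): [(0, 50.1535) (23.5361, 34.288) (26.3619, 33.1532) (37, 32.698) (37, 56) (0, 56)]  |A|=632.7345
8. ⊥bis P5·P7 via (17.69,37.29): [(0, 51.9265) (11.5658, 42.3571) (23.5361, 34.288) (26.3619, 33.1532) (37, 32.698) (37, 56) (0, 56)]  |A|=622.4812
9. ⊥bis P5·P8 via (18.49,47.06): [(24.9865, 33.7056) (26.3619, 33.1532) (37, 32.698) (37, 56) (14.141, 56)]  |A|=397.409
10. canonical 5-gon: [(24.9865, 33.7056) (26.3619, 33.1532) (37, 32.698) (37, 56) (14.141, 56)]
11. shoelace: 397.409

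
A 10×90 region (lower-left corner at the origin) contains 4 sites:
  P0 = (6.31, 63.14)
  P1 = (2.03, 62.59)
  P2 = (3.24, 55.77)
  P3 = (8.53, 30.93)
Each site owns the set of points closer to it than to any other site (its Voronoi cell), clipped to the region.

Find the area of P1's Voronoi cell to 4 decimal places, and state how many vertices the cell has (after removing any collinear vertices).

1. box [0,10]×[0,90]: [(0, 0) (10, 0) (10, 90) (0, 90)]
2. ⊥bis P1·P0 via (4.17,62.865): [(0, 0) (10, 0) (10, 17.497) (0.683, 90) (0, 90)]  |A|=562.2457
3. ⊥bis P1·P2 via (2.635,59.18): [(0, 58.7125) (4.5988, 59.5284) (0.683, 90) (0, 90)]  |A|=82.3484
4. ⊥bis P1·P3 via (5.28,46.76): [(0, 58.7125) (4.5988, 59.5284) (0.683, 90) (0, 90)]  |A|=82.3484
5. canonical 4-gon: [(0, 58.7125) (4.5988, 59.5284) (0.683, 90) (0, 90)]
6. shoelace: 82.3484

Area of P1's cell: 82.3484 (4 vertices)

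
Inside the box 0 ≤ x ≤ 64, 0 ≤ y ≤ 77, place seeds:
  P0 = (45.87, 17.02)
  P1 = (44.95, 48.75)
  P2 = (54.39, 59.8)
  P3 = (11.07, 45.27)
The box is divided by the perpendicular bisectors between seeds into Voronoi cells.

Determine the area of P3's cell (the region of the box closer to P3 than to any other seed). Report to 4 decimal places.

1. box [0,64]×[0,77]: [(0, 0) (64, 0) (64, 77) (0, 77)]
2. ⊥bis P3·P0 via (28.47,31.145): [(0, 0) (3.1871, 0) (64, 74.9129) (64, 77) (0, 77)]  |A|=2650.1623
3. ⊥bis P3·P1 via (28.01,47.01): [(0, 0) (3.1871, 0) (29.5082, 32.4239) (24.9296, 77) (0, 77)]  |A|=1743.3657
4. ⊥bis P3·P2 via (32.73,52.535): [(0, 0) (3.1871, 0) (29.5082, 32.4239) (25.1085, 75.2578) (24.5242, 77) (0, 77)]  |A|=1743.0126
5. canonical 6-gon: [(0, 0) (3.1871, 0) (29.5082, 32.4239) (25.1085, 75.2578) (24.5242, 77) (0, 77)]
6. shoelace: 1743.0126

Area of P3's cell: 1743.0126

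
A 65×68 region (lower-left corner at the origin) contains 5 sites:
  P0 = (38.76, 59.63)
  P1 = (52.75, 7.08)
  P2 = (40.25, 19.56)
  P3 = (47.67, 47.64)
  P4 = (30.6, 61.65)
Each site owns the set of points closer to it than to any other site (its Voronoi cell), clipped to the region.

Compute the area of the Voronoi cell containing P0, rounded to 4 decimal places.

Area of P0's cell: 308.8320

1. box [0,65]×[0,68]: [(0, 0) (65, 0) (65, 68) (0, 68)]
2. ⊥bis P0·P1 via (45.755,33.355): [(0, 21.174) (65, 38.4785) (65, 68) (0, 68)]  |A|=2481.2958
3. ⊥bis P0·P2 via (39.505,39.595): [(0, 38.126) (65, 40.543) (65, 68) (0, 68)]  |A|=1863.2562
4. ⊥bis P0·P3 via (43.215,53.635): [(0, 38.126) (23.5219, 39.0007) (62.5457, 68) (0, 68)]  |A|=1258.2378
5. ⊥bis P0·P4 via (34.68,60.64): [(30.631, 44.2836) (62.5457, 68) (36.502, 68)]  |A|=308.832
6. canonical 3-gon: [(30.631, 44.2836) (62.5457, 68) (36.502, 68)]
7. shoelace: 308.832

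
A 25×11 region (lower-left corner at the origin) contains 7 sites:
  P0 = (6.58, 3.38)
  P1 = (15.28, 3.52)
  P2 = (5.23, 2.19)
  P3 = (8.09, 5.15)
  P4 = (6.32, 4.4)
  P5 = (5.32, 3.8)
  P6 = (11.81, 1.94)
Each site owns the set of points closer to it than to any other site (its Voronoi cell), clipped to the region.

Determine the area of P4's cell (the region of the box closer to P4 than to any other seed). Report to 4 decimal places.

1. box [0,25]×[0,11]: [(0, 0) (25, 0) (25, 11) (0, 11)]
2. ⊥bis P4·P0 via (6.45,3.89): [(0, 2.2459) (25, 8.6184) (25, 11) (0, 11)]  |A|=139.1961
3. ⊥bis P4·P1 via (10.8,3.96): [(0, 2.2459) (10.9046, 5.0255) (11.4914, 11) (0, 11)]  |A|=82.0581
4. ⊥bis P4·P2 via (5.775,3.295): [(0, 6.1433) (5.2097, 3.5738) (10.9046, 5.0255) (11.4914, 11) (0, 11)]  |A|=71.9059
5. ⊥bis P4·P3 via (7.205,4.775): [(0, 6.1433) (5.2097, 3.5738) (7.4698, 4.15) (4.5673, 11) (0, 11)]  |A|=38.1869
6. ⊥bis P4·P5 via (5.82,4.1): [(6.0129, 3.7786) (7.4698, 4.15) (4.5673, 11) (1.68, 11)]  |A|=15.9544
7. ⊥bis P4·P6 via (9.065,3.17): [(6.0129, 3.7786) (7.4698, 4.15) (4.5673, 11) (1.68, 11)]  |A|=15.9544
8. canonical 4-gon: [(6.0129, 3.7786) (7.4698, 4.15) (4.5673, 11) (1.68, 11)]
9. shoelace: 15.9544

Area of P4's cell: 15.9544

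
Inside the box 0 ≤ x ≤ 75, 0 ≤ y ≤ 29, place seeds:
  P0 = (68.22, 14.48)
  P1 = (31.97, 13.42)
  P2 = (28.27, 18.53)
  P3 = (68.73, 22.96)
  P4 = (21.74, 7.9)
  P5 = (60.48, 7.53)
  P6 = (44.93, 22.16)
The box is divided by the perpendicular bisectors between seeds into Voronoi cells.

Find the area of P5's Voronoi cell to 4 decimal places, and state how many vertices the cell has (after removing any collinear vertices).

1. box [0,75]×[0,29]: [(0, 0) (75, 0) (75, 29) (0, 29)]
2. ⊥bis P5·P0 via (64.35,11.005): [(0, 0) (74.2318, 0) (48.1917, 29) (0, 29)]  |A|=1775.14
3. ⊥bis P5·P1 via (46.225,10.475): [(44.0609, 0) (74.2318, 0) (49.7042, 27.3156)]  |A|=412.0672
4. ⊥bis P5·P2 via (44.375,13.03): [(44.0609, 0) (74.2318, 0) (49.7042, 27.3156)]  |A|=412.0672
5. ⊥bis P5·P3 via (64.605,15.245): [(48.9407, 23.6203) (44.0609, 0) (74.2318, 0) (56.7915, 19.4227)]  |A|=395.9592
6. ⊥bis P5·P4 via (41.11,7.715): [(48.9407, 23.6203) (44.0609, 0) (74.2318, 0) (56.7915, 19.4227)]  |A|=395.9592
7. ⊥bis P5·P6 via (52.705,14.845): [(45.5586, 7.2492) (44.0609, 0) (74.2318, 0) (56.8991, 19.3028)]  |A|=323.27
8. canonical 4-gon: [(45.5586, 7.2492) (44.0609, 0) (74.2318, 0) (56.8991, 19.3028)]
9. shoelace: 323.27

Area of P5's cell: 323.2700 (4 vertices)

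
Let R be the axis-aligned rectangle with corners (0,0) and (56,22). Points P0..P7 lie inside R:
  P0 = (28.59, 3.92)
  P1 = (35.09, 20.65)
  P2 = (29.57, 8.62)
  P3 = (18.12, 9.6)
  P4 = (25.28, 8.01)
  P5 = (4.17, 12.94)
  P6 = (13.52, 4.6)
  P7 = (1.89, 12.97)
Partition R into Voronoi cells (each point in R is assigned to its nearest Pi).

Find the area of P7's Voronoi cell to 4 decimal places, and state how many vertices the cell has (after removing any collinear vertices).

1. box [0,56]×[0,22]: [(0, 0) (56, 0) (56, 22) (0, 22)]
2. ⊥bis P7·P0 via (15.24,8.445): [(0, 0) (12.3776, 0) (19.8345, 22) (0, 22)]  |A|=354.3325
3. ⊥bis P7·P1 via (18.49,16.81): [(0, 0) (12.3776, 0) (18.3218, 17.5371) (17.2894, 22) (0, 22)]  |A|=348.6533
4. ⊥bis P7·P2 via (15.73,10.795): [(0, 0) (12.3776, 0) (15.465, 9.1089) (17.4094, 21.4814) (17.2894, 22) (0, 22)]  |A|=339.1745
5. ⊥bis P7·P3 via (10.005,11.285): [(0, 0) (7.6618, 0) (12.2299, 22) (0, 22)]  |A|=218.8081
6. ⊥bis P7·P4 via (13.585,10.49): [(0, 0) (7.6618, 0) (12.2299, 22) (0, 22)]  |A|=218.8081
7. ⊥bis P7·P5 via (3.03,12.955): [(0, 0) (2.8595, 0) (3.149, 22) (0, 22)]  |A|=66.0941
8. ⊥bis P7·P6 via (7.705,8.785): [(0, 0) (1.3825, 0) (2.887, 2.0905) (3.149, 22) (0, 22)]  |A|=64.5502
9. canonical 5-gon: [(0, 0) (1.3825, 0) (2.887, 2.0905) (3.149, 22) (0, 22)]
10. shoelace: 64.5502

Area of P7's cell: 64.5502 (5 vertices)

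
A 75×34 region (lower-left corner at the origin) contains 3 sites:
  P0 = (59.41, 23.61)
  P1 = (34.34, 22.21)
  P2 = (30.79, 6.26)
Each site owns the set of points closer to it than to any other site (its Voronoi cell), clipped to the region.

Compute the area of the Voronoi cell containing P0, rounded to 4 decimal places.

Area of P0's cell: 912.3292

1. box [0,75]×[0,34]: [(0, 0) (75, 0) (75, 34) (0, 34)]
2. ⊥bis P0·P1 via (46.875,22.91): [(48.1544, 0) (75, 0) (75, 34) (46.2557, 34)]  |A|=945.0288
3. ⊥bis P0·P2 via (45.1,14.935): [(47.5456, 10.9008) (54.1539, 0) (75, 0) (75, 34) (46.2557, 34)]  |A|=912.3292
4. canonical 5-gon: [(47.5456, 10.9008) (54.1539, 0) (75, 0) (75, 34) (46.2557, 34)]
5. shoelace: 912.3292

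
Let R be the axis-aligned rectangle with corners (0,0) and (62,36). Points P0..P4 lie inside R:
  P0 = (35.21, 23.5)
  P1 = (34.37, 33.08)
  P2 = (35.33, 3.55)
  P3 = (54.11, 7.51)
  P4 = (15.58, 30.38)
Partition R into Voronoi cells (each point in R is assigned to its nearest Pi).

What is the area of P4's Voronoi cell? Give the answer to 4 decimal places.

Area of P4's cell: 692.4959

1. box [0,62]×[0,36]: [(0, 0) (62, 0) (62, 36) (0, 36)]
2. ⊥bis P4·P0 via (25.395,26.94): [(0, 0) (15.953, 0) (28.5704, 36) (0, 36)]  |A|=801.4202
3. ⊥bis P4·P1 via (24.975,31.73): [(0, 0) (15.953, 0) (25.5853, 27.4829) (24.3614, 36) (0, 36)]  |A|=783.4962
4. ⊥bis P4·P2 via (25.455,16.965): [(0, 0) (2.4084, 0) (20.6625, 13.4371) (25.5853, 27.4829) (24.3614, 36) (0, 36)]  |A|=692.4959
5. ⊥bis P4·P3 via (34.845,18.945): [(0, 0) (2.4084, 0) (20.6625, 13.4371) (25.5853, 27.4829) (24.3614, 36) (0, 36)]  |A|=692.4959
6. canonical 6-gon: [(0, 0) (2.4084, 0) (20.6625, 13.4371) (25.5853, 27.4829) (24.3614, 36) (0, 36)]
7. shoelace: 692.4959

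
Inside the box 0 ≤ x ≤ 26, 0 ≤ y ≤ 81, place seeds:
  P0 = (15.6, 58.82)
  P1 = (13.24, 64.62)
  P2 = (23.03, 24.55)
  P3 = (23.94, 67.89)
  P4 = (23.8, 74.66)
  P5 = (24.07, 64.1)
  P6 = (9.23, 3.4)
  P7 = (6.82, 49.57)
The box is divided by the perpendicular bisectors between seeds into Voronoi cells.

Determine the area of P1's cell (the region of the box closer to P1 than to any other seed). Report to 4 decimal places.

1. box [0,26]×[0,81]: [(0, 0) (26, 0) (26, 81) (0, 81)]
2. ⊥bis P1·P0 via (14.42,61.72): [(0, 55.8526) (26, 66.4319) (26, 81) (0, 81)]  |A|=516.3026
3. ⊥bis P1·P2 via (18.135,44.585): [(0, 55.8526) (26, 66.4319) (26, 81) (0, 81)]  |A|=516.3026
4. ⊥bis P1·P3 via (18.59,66.255): [(0, 55.8526) (19.3615, 63.7307) (14.0838, 81) (0, 81)]  |A|=365.0547
5. ⊥bis P1·P4 via (18.52,69.64): [(0, 55.8526) (19.3615, 63.7307) (17.0986, 71.135) (7.7194, 81) (0, 81)]  |A|=333.6621
6. ⊥bis P1·P5 via (18.655,64.36): [(0, 55.8526) (18.6101, 63.4249) (18.7248, 65.8139) (17.0986, 71.135) (7.7194, 81) (0, 81)]  |A|=332.7822
7. ⊥bis P1·P6 via (11.235,34.01): [(0, 55.8526) (18.6101, 63.4249) (18.7248, 65.8139) (17.0986, 71.135) (7.7194, 81) (0, 81)]  |A|=332.7822
8. ⊥bis P1·P7 via (10.03,57.095): [(0, 61.3736) (6.6241, 58.5479) (18.6101, 63.4249) (18.7248, 65.8139) (17.0986, 71.135) (7.7194, 81) (0, 81)]  |A|=314.4962
9. canonical 7-gon: [(0, 61.3736) (6.6241, 58.5479) (18.6101, 63.4249) (18.7248, 65.8139) (17.0986, 71.135) (7.7194, 81) (0, 81)]
10. shoelace: 314.4962

Area of P1's cell: 314.4962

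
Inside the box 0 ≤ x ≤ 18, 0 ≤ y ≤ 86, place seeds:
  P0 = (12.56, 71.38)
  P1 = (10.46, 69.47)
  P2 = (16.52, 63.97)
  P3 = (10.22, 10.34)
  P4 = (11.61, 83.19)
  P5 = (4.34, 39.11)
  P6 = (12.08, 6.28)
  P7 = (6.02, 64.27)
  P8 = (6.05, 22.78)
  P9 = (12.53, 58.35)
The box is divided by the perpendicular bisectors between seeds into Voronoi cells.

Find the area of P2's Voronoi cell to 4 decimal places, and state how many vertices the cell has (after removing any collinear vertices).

1. box [0,18]×[0,86]: [(0, 0) (18, 0) (18, 86) (0, 86)]
2. ⊥bis P2·P0 via (14.54,67.675): [(0, 59.9046) (0, 0) (18, 0) (18, 69.5241)]  |A|=1164.8583
3. ⊥bis P2·P1 via (13.49,66.72): [(14.1842, 67.4848) (0, 51.8565) (0, 0) (18, 0) (18, 69.5241)]  |A|=1107.7802
4. ⊥bis P2·P3 via (13.37,37.155): [(14.1842, 67.4848) (0, 51.8565) (0, 38.7256) (18, 36.6111) (18, 69.5241)]  |A|=429.7498
5. ⊥bis P2·P4 via (14.065,73.58): [(14.1842, 67.4848) (0, 51.8565) (0, 38.7256) (18, 36.6111) (18, 69.5241)]  |A|=429.7498
6. ⊥bis P2·P5 via (10.43,51.54): [(14.1842, 67.4848) (3.0115, 55.1746) (18, 47.8311) (18, 69.5241)]  |A|=174.6671
7. ⊥bis P2·P6 via (14.3,35.125): [(14.1842, 67.4848) (3.0115, 55.1746) (18, 47.8311) (18, 69.5241)]  |A|=174.6671
8. ⊥bis P2·P7 via (11.27,64.12): [(14.1842, 67.4848) (11.2745, 64.279) (10.9039, 51.3078) (18, 47.8311) (18, 69.5241)]  |A|=122.7637
9. ⊥bis P2·P8 via (11.285,43.375): [(14.1842, 67.4848) (11.2745, 64.279) (10.9039, 51.3078) (18, 47.8311) (18, 69.5241)]  |A|=122.7637
10. ⊥bis P2·P9 via (14.525,61.16): [(14.1842, 67.4848) (11.2745, 64.279) (11.2518, 63.4838) (18, 58.6929) (18, 69.5241)]  |A|=42.3095
11. canonical 5-gon: [(14.1842, 67.4848) (11.2745, 64.279) (11.2518, 63.4838) (18, 58.6929) (18, 69.5241)]
12. shoelace: 42.3095

Area of P2's cell: 42.3095 (5 vertices)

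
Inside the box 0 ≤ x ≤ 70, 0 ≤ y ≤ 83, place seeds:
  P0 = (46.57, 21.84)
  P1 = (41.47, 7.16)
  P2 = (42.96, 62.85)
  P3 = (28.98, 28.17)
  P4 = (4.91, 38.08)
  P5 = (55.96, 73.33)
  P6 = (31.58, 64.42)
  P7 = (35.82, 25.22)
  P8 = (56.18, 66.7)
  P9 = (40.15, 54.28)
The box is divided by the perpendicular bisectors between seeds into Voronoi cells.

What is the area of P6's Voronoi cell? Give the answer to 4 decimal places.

Area of P6's cell: 1001.9939

1. box [0,70]×[0,83]: [(0, 0) (70, 0) (70, 83) (0, 83)]
2. ⊥bis P6·P0 via (39.075,43.13): [(0, 29.3739) (70, 54.0169) (70, 83) (0, 83)]  |A|=2891.3203
3. ⊥bis P6·P1 via (36.525,35.79): [(0, 29.4814) (0.5992, 29.5849) (70, 54.0169) (70, 83) (0, 83)]  |A|=2891.2881
4. ⊥bis P6·P2 via (37.27,63.635): [(0, 29.4814) (0.5992, 29.5849) (34.2046, 41.4154) (39.9416, 83) (0, 83)]  |A|=1747.5743
5. ⊥bis P6·P3 via (30.28,46.295): [(0, 48.4668) (34.8327, 45.9685) (39.9416, 83) (0, 83)]  |A|=1340.992
6. ⊥bis P6·P4 via (18.245,51.25): [(0, 69.7236) (22.5943, 46.8463) (34.8327, 45.9685) (39.9416, 83) (0, 83)]  |A|=1100.8515
7. ⊥bis P6·P5 via (43.77,68.875): [(0, 69.7236) (22.5943, 46.8463) (34.8327, 45.9685) (39.5761, 80.3506) (38.6078, 83) (0, 83)]  |A|=1099.0846
8. ⊥bis P6·P7 via (33.7,44.82): [(0, 69.7236) (22.5943, 46.8463) (34.8327, 45.9685) (39.5761, 80.3506) (38.6078, 83) (0, 83)]  |A|=1099.0846
9. ⊥bis P6·P8 via (43.88,65.56): [(0, 69.7236) (22.5943, 46.8463) (34.8327, 45.9685) (39.5761, 80.3506) (38.6078, 83) (0, 83)]  |A|=1099.0846
10. ⊥bis P6·P9 via (35.865,59.35): [(0, 69.7236) (21.9011, 47.5481) (36.7863, 60.1286) (39.5761, 80.3506) (38.6078, 83) (0, 83)]  |A|=1001.9939
11. canonical 6-gon: [(0, 69.7236) (21.9011, 47.5481) (36.7863, 60.1286) (39.5761, 80.3506) (38.6078, 83) (0, 83)]
12. shoelace: 1001.9939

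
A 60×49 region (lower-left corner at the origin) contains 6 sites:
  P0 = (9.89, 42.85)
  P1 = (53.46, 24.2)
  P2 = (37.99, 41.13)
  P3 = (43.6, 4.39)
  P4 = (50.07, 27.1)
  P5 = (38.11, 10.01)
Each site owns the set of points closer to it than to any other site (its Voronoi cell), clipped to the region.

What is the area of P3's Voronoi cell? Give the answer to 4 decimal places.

1. box [0,60]×[0,49]: [(0, 0) (60, 0) (60, 49) (0, 49)]
2. ⊥bis P3·P0 via (26.745,23.62): [(0, 0.1781) (0, 0) (60, 0) (60, 49) (55.7012, 49)]  |A|=1580.281
3. ⊥bis P3·P1 via (48.53,14.295): [(27.8496, 24.5882) (0, 0.1781) (0, 0) (60, 0) (60, 8.5861)]  |A|=878.1491
4. ⊥bis P3·P2 via (40.795,22.76): [(33.6995, 21.6766) (22.5928, 19.9806) (0, 0.1781) (0, 0) (60, 0) (60, 8.5861)]  |A|=857.0192
5. ⊥bis P3·P4 via (46.835,15.745): [(43.986, 16.5567) (28.6964, 20.9126) (22.5928, 19.9806) (0, 0.1781) (0, 0) (60, 0) (60, 8.5861)]  |A|=840.2825
6. ⊥bis P3·P5 via (40.855,7.2): [(48.2571, 14.4308) (33.4845, 0) (60, 0) (60, 8.5861)]  |A|=241.7332
7. canonical 4-gon: [(48.2571, 14.4308) (33.4845, 0) (60, 0) (60, 8.5861)]
8. shoelace: 241.7332

Area of P3's cell: 241.7332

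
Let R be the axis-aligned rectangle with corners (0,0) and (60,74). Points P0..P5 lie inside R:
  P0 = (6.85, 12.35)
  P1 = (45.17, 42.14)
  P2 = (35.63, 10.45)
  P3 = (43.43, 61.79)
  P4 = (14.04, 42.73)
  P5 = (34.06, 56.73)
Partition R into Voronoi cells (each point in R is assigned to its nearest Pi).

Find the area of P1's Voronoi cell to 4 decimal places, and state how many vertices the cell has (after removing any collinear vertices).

1. box [0,60]×[0,74]: [(0, 0) (60, 0) (60, 74) (0, 74)]
2. ⊥bis P1·P0 via (26.01,27.245): [(0, 60.7026) (47.1903, 0) (60, 0) (60, 74) (0, 74)]  |A|=3007.7125
3. ⊥bis P1·P2 via (40.4,26.295): [(0, 60.7026) (22.5775, 31.6603) (60, 20.3946) (60, 74) (0, 74)]  |A|=2423.325
4. ⊥bis P1·P3 via (44.3,51.965): [(9.2083, 48.8576) (22.5775, 31.6603) (60, 20.3946) (60, 53.3552)]  |A|=1083.5398
5. ⊥bis P1·P4 via (29.605,42.435): [(29.7612, 50.6776) (29.3621, 29.6179) (60, 20.3946) (60, 53.3552)]  |A|=822.7986
6. ⊥bis P1·P5 via (39.615,49.435): [(42.7582, 51.8285) (29.593, 41.8035) (29.3621, 29.6179) (60, 20.3946) (60, 53.3552)]  |A|=765.227
7. canonical 5-gon: [(42.7582, 51.8285) (29.593, 41.8035) (29.3621, 29.6179) (60, 20.3946) (60, 53.3552)]
8. shoelace: 765.227

Area of P1's cell: 765.2270 (5 vertices)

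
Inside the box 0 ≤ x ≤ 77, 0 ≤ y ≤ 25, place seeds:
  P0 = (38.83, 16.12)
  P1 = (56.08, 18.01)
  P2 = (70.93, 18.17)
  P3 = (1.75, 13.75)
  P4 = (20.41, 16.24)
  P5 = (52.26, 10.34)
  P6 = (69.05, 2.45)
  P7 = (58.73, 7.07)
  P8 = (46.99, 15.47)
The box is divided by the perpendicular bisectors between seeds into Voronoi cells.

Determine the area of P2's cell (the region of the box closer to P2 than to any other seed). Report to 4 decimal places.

Area of P2's cell: 194.2687

1. box [0,77]×[0,25]: [(0, 0) (77, 0) (77, 25) (0, 25)]
2. ⊥bis P2·P0 via (54.88,17.145): [(55.9749, 0) (77, 0) (77, 25) (54.3784, 25)]  |A|=545.5839
3. ⊥bis P2·P1 via (63.505,18.09): [(63.6999, 0) (77, 0) (77, 25) (63.4305, 25)]  |A|=335.8693
4. ⊥bis P2·P3 via (36.34,15.96): [(63.6999, 0) (77, 0) (77, 25) (63.4305, 25)]  |A|=335.8693
5. ⊥bis P2·P4 via (45.67,17.205): [(63.6999, 0) (77, 0) (77, 25) (63.4305, 25)]  |A|=335.8693
6. ⊥bis P2·P5 via (61.595,14.255): [(63.5978, 9.4796) (67.5734, 0) (77, 0) (77, 25) (63.4305, 25)]  |A|=317.5098
7. ⊥bis P2·P6 via (69.99,10.31): [(63.5806, 11.0765) (77, 9.4717) (77, 25) (63.4305, 25)]  |A|=198.6578
8. ⊥bis P2·P7 via (64.83,12.62): [(63.5488, 14.0282) (66.5583, 10.7204) (77, 9.4717) (77, 25) (63.4305, 25)]  |A|=194.2687
9. ⊥bis P2·P8 via (58.96,16.82): [(63.5488, 14.0282) (66.5583, 10.7204) (77, 9.4717) (77, 25) (63.4305, 25)]  |A|=194.2687
10. canonical 5-gon: [(63.5488, 14.0282) (66.5583, 10.7204) (77, 9.4717) (77, 25) (63.4305, 25)]
11. shoelace: 194.2687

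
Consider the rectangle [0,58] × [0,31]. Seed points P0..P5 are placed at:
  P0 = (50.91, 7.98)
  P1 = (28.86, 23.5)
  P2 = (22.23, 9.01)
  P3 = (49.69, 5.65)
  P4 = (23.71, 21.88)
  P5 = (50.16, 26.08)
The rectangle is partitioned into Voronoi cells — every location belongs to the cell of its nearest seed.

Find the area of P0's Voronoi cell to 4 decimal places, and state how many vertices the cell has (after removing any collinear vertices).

1. box [0,58]×[0,31]: [(0, 0) (58, 0) (58, 31) (0, 31)]
2. ⊥bis P0·P1 via (39.885,15.74): [(28.8063, 0) (58, 0) (58, 31) (50.6258, 31)]  |A|=566.8017
3. ⊥bis P0·P2 via (36.57,8.495): [(36.6659, 11.1665) (36.2649, 0) (58, 0) (58, 31) (50.6258, 31)]  |A|=525.1584
4. ⊥bis P0·P3 via (50.3,6.815): [(38.0995, 13.2032) (58, 2.7832) (58, 31) (50.6258, 31)]  |A|=346.3821
5. ⊥bis P0·P4 via (37.31,14.93): [(38.0995, 13.2032) (58, 2.7832) (58, 31) (50.6258, 31)]  |A|=346.3821
6. ⊥bis P0·P5 via (50.535,17.03): [(40.5003, 16.6142) (38.0995, 13.2032) (58, 2.7832) (58, 17.3393)]  |A|=173.8115
7. canonical 4-gon: [(40.5003, 16.6142) (38.0995, 13.2032) (58, 2.7832) (58, 17.3393)]
8. shoelace: 173.8115

Area of P0's cell: 173.8115 (4 vertices)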